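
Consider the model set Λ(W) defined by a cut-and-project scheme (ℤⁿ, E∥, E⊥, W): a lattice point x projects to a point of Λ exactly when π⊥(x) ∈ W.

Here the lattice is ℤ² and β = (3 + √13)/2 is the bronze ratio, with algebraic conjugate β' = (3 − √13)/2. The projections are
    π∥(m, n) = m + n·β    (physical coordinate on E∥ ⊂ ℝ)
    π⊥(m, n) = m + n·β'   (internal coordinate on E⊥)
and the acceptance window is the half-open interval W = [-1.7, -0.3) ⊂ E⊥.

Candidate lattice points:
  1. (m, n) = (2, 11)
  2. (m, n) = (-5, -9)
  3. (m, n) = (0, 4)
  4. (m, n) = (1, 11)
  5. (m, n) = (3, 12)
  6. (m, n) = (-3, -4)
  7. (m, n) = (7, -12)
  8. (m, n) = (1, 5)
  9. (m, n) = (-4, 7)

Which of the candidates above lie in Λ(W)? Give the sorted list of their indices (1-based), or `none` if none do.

1, 3, 5, 8

β' = (3−√13)/2 ≈ -0.3028.
[1] lift (2,11): star map gives -1.3305; window check -1.7 ≤ -1.3305 < -0.3 is true → IN Λ
[2] lift (-5,-9): star map gives -2.2750; window check -1.7 ≤ -2.2750 < -0.3 is false → out
[3] lift (0,4): star map gives -1.2111; window check -1.7 ≤ -1.2111 < -0.3 is true → IN Λ
[4] lift (1,11): star map gives -2.3305; window check -1.7 ≤ -2.3305 < -0.3 is false → out
[5] lift (3,12): star map gives -0.6333; window check -1.7 ≤ -0.6333 < -0.3 is true → IN Λ
[6] lift (-3,-4): star map gives -1.7889; window check -1.7 ≤ -1.7889 < -0.3 is false → out
[7] lift (7,-12): star map gives 10.6333; window check -1.7 ≤ 10.6333 < -0.3 is false → out
[8] lift (1,5): star map gives -0.5139; window check -1.7 ≤ -0.5139 < -0.3 is true → IN Λ
[9] lift (-4,7): star map gives -6.1194; window check -1.7 ≤ -6.1194 < -0.3 is false → out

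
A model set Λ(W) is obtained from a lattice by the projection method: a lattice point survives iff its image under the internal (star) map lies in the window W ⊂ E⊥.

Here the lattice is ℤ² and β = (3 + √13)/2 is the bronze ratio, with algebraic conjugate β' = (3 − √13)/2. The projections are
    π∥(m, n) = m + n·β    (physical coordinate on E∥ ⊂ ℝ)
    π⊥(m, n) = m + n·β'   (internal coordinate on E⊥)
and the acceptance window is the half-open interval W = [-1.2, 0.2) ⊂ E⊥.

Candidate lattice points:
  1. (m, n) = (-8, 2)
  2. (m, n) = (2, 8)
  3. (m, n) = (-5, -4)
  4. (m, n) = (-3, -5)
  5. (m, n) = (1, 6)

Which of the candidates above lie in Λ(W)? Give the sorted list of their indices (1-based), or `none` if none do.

β' = (3−√13)/2 ≈ -0.3028.
[1] lift (-8,2): star map gives -8.6056; window check -1.2 ≤ -8.6056 < 0.2 is false → out
[2] lift (2,8): star map gives -0.4222; window check -1.2 ≤ -0.4222 < 0.2 is true → IN Λ
[3] lift (-5,-4): star map gives -3.7889; window check -1.2 ≤ -3.7889 < 0.2 is false → out
[4] lift (-3,-5): star map gives -1.4861; window check -1.2 ≤ -1.4861 < 0.2 is false → out
[5] lift (1,6): star map gives -0.8167; window check -1.2 ≤ -0.8167 < 0.2 is true → IN Λ

2, 5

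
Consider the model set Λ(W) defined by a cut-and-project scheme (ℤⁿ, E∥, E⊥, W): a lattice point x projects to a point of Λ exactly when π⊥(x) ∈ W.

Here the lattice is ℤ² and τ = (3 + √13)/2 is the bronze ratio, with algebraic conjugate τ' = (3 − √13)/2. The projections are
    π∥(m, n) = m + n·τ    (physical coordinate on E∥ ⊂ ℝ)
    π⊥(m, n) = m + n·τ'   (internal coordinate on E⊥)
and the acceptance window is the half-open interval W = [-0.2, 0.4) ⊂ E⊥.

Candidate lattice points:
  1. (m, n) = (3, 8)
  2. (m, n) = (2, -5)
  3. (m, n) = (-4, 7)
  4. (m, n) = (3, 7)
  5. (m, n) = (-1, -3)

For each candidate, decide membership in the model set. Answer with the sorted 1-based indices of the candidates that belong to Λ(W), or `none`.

τ' = (3−√13)/2 ≈ -0.3028.
candidate 1: (m,n)=(3,8) → π∥ = 3+8·τ ≈ 29.4222, π⊥ = 3+8·τ' ≈ 0.5778 ∉ [-0.2, 0.4) ⇒ out
candidate 2: (m,n)=(2,-5) → π∥ = 2-5·τ ≈ -14.5139, π⊥ = 2-5·τ' ≈ 3.5139 ∉ [-0.2, 0.4) ⇒ out
candidate 3: (m,n)=(-4,7) → π∥ = -4+7·τ ≈ 19.1194, π⊥ = -4+7·τ' ≈ -6.1194 ∉ [-0.2, 0.4) ⇒ out
candidate 4: (m,n)=(3,7) → π∥ = 3+7·τ ≈ 26.1194, π⊥ = 3+7·τ' ≈ 0.8806 ∉ [-0.2, 0.4) ⇒ out
candidate 5: (m,n)=(-1,-3) → π∥ = -1-3·τ ≈ -10.9083, π⊥ = -1-3·τ' ≈ -0.0917 ∈ [-0.2, 0.4) ⇒ IN Λ

5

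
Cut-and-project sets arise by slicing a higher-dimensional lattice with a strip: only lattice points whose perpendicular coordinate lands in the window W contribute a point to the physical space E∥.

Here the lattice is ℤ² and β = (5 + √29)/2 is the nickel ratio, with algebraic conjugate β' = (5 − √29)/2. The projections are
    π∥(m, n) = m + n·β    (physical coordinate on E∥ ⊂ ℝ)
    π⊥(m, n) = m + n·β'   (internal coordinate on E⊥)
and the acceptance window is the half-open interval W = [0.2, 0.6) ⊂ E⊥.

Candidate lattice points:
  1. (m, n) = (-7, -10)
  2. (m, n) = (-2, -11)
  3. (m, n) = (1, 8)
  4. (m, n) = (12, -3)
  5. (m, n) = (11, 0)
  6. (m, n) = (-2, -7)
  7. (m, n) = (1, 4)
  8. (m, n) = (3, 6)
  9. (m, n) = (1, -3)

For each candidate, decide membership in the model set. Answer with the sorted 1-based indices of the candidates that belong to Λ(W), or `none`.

Compute β' = (5−√29)/2 = -0.192582, so π⊥(m,n) = m -0.192582·n.
[1] lift (-7,-10): star map gives -5.074176; window check 0.2 ≤ -5.074176 < 0.6 is false → out
[2] lift (-2,-11): star map gives 0.118406; window check 0.2 ≤ 0.118406 < 0.6 is false → out
[3] lift (1,8): star map gives -0.540659; window check 0.2 ≤ -0.540659 < 0.6 is false → out
[4] lift (12,-3): star map gives 12.577747; window check 0.2 ≤ 12.577747 < 0.6 is false → out
[5] lift (11,0): star map gives 11.000000; window check 0.2 ≤ 11.000000 < 0.6 is false → out
[6] lift (-2,-7): star map gives -0.651923; window check 0.2 ≤ -0.651923 < 0.6 is false → out
[7] lift (1,4): star map gives 0.229670; window check 0.2 ≤ 0.229670 < 0.6 is true → IN Λ
[8] lift (3,6): star map gives 1.844506; window check 0.2 ≤ 1.844506 < 0.6 is false → out
[9] lift (1,-3): star map gives 1.577747; window check 0.2 ≤ 1.577747 < 0.6 is false → out

7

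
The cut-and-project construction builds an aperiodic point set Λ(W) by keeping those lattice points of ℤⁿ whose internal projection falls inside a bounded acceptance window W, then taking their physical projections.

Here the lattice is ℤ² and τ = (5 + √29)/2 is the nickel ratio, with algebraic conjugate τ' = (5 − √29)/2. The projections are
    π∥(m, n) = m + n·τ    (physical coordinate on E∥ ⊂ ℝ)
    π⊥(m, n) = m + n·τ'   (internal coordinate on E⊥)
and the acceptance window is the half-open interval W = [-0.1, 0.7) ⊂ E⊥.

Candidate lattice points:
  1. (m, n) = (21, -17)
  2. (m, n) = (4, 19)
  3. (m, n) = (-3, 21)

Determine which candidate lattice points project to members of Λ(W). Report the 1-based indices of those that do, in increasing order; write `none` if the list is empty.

Compute τ' = (5−√29)/2 = -0.1926, so π⊥(m,n) = m -0.1926·n.
#1 (21,-17): internal coord 21 + (-17)·τ' = +24.2739; +24.2739 ∉ [-0.1, 0.7) → out
#2 (4,19): internal coord 4 + (19)·τ' = +0.3409; +0.3409 ∈ [-0.1, 0.7) → IN Λ
#3 (-3,21): internal coord -3 + (21)·τ' = -7.0442; -7.0442 ∉ [-0.1, 0.7) → out

2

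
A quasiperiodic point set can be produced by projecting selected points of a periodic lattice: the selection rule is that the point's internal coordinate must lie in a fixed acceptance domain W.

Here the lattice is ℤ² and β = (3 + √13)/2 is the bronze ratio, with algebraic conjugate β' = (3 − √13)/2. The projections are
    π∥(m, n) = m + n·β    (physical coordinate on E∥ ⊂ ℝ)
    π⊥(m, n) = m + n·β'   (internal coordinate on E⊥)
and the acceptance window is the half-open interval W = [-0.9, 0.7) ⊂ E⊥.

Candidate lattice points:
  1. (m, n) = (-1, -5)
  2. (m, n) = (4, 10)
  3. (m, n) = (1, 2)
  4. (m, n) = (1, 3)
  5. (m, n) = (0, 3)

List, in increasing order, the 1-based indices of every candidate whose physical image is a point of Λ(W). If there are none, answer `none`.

1, 3, 4

Numerically β ≈ 3.302776 and β' = −1/β ≈ -0.302776.
[1] lift (-1,-5): star map gives 0.513878; window check -0.9 ≤ 0.513878 < 0.7 is true → IN Λ
[2] lift (4,10): star map gives 0.972244; window check -0.9 ≤ 0.972244 < 0.7 is false → out
[3] lift (1,2): star map gives 0.394449; window check -0.9 ≤ 0.394449 < 0.7 is true → IN Λ
[4] lift (1,3): star map gives 0.091673; window check -0.9 ≤ 0.091673 < 0.7 is true → IN Λ
[5] lift (0,3): star map gives -0.908327; window check -0.9 ≤ -0.908327 < 0.7 is false → out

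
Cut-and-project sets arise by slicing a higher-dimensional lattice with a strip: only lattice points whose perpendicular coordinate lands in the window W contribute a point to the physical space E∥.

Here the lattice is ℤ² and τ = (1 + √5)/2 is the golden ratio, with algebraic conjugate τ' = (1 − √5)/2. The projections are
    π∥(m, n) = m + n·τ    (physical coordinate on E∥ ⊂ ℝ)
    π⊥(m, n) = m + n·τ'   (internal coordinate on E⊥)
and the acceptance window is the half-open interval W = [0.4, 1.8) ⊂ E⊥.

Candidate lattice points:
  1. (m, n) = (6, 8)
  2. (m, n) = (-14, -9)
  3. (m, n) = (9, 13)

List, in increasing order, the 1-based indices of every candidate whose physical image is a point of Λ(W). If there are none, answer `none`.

1, 3

Compute τ' = (1−√5)/2 = -0.6180, so π⊥(m,n) = m -0.6180·n.
[1] lift (6,8): star map gives 1.0557; window check 0.4 ≤ 1.0557 < 1.8 is true → IN Λ
[2] lift (-14,-9): star map gives -8.4377; window check 0.4 ≤ -8.4377 < 1.8 is false → out
[3] lift (9,13): star map gives 0.9656; window check 0.4 ≤ 0.9656 < 1.8 is true → IN Λ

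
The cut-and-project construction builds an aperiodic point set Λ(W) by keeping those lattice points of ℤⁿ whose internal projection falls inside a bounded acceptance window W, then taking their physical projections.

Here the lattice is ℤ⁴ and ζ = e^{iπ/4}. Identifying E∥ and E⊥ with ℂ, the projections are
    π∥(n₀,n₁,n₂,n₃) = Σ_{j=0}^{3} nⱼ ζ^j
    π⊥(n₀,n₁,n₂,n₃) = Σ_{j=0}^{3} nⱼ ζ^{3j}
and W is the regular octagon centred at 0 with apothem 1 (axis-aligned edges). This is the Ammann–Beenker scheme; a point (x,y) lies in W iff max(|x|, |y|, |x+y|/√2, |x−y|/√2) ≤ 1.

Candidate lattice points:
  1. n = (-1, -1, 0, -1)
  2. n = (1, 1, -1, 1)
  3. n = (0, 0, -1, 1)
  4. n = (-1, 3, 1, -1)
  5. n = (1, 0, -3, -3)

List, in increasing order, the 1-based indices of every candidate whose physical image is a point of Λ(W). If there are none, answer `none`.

With ζ = e^{iπ/4} the internal vectors are ζ^0,ζ^3,ζ^6,ζ^9.
#1 (-1, -1, 0, -1): internal (-1.000000, -1.414214); octagon support 1.707107 vs apothem 1 → ∉ W
#2 (1, 1, -1, 1): internal (1.000000, 2.414214); octagon support 2.414214 vs apothem 1 → ∉ W
#3 (0, 0, -1, 1): internal (0.707107, 1.707107); octagon support 1.707107 vs apothem 1 → ∉ W
#4 (-1, 3, 1, -1): internal (-3.828427, 0.414214); octagon support 3.828427 vs apothem 1 → ∉ W
#5 (1, 0, -3, -3): internal (-1.121320, 0.878680); octagon support 1.414214 vs apothem 1 → ∉ W

none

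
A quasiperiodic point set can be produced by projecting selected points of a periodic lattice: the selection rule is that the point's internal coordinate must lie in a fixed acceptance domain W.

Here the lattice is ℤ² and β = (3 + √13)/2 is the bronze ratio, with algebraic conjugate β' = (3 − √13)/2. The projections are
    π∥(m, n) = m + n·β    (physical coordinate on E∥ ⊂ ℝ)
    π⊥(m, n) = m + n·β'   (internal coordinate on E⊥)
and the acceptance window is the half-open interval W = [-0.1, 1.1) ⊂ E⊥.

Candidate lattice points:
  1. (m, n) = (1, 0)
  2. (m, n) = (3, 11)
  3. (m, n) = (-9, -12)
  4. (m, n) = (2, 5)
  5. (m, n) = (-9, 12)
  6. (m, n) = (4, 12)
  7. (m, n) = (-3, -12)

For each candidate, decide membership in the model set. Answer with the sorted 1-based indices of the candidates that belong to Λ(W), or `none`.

1, 4, 6, 7

β' = (3−√13)/2 ≈ -0.302776.
[1] lift (1,0): star map gives 1.000000; window check -0.1 ≤ 1.000000 < 1.1 is true → IN Λ
[2] lift (3,11): star map gives -0.330532; window check -0.1 ≤ -0.330532 < 1.1 is false → out
[3] lift (-9,-12): star map gives -5.366692; window check -0.1 ≤ -5.366692 < 1.1 is false → out
[4] lift (2,5): star map gives 0.486122; window check -0.1 ≤ 0.486122 < 1.1 is true → IN Λ
[5] lift (-9,12): star map gives -12.633308; window check -0.1 ≤ -12.633308 < 1.1 is false → out
[6] lift (4,12): star map gives 0.366692; window check -0.1 ≤ 0.366692 < 1.1 is true → IN Λ
[7] lift (-3,-12): star map gives 0.633308; window check -0.1 ≤ 0.633308 < 1.1 is true → IN Λ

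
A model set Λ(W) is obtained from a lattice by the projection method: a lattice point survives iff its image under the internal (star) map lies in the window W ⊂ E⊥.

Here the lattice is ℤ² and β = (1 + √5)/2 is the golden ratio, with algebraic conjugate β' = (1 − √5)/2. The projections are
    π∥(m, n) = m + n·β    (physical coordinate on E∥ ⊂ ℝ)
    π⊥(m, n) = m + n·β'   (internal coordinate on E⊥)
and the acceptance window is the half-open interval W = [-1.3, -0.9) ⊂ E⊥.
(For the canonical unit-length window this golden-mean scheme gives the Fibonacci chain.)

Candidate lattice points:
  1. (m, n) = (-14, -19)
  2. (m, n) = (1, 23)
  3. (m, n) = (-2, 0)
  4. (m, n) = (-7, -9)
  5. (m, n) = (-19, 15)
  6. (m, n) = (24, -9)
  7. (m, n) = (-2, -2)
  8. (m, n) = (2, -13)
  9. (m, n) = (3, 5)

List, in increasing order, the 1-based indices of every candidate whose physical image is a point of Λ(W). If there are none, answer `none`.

Compute β' = (1−√5)/2 = -0.61803, so π⊥(m,n) = m -0.61803·n.
candidate 1: (m,n)=(-14,-19) → π∥ = -14-19·β ≈ -44.74265, π⊥ = -14-19·β' ≈ -2.25735 ∉ [-1.3, -0.9) ⇒ out
candidate 2: (m,n)=(1,23) → π∥ = 1+23·β ≈ 38.21478, π⊥ = 1+23·β' ≈ -13.21478 ∉ [-1.3, -0.9) ⇒ out
candidate 3: (m,n)=(-2,0) → π∥ = -2+0·β ≈ -2.00000, π⊥ = -2+0·β' ≈ -2.00000 ∉ [-1.3, -0.9) ⇒ out
candidate 4: (m,n)=(-7,-9) → π∥ = -7-9·β ≈ -21.56231, π⊥ = -7-9·β' ≈ -1.43769 ∉ [-1.3, -0.9) ⇒ out
candidate 5: (m,n)=(-19,15) → π∥ = -19+15·β ≈ 5.27051, π⊥ = -19+15·β' ≈ -28.27051 ∉ [-1.3, -0.9) ⇒ out
candidate 6: (m,n)=(24,-9) → π∥ = 24-9·β ≈ 9.43769, π⊥ = 24-9·β' ≈ 29.56231 ∉ [-1.3, -0.9) ⇒ out
candidate 7: (m,n)=(-2,-2) → π∥ = -2-2·β ≈ -5.23607, π⊥ = -2-2·β' ≈ -0.76393 ∉ [-1.3, -0.9) ⇒ out
candidate 8: (m,n)=(2,-13) → π∥ = 2-13·β ≈ -19.03444, π⊥ = 2-13·β' ≈ 10.03444 ∉ [-1.3, -0.9) ⇒ out
candidate 9: (m,n)=(3,5) → π∥ = 3+5·β ≈ 11.09017, π⊥ = 3+5·β' ≈ -0.09017 ∉ [-1.3, -0.9) ⇒ out

none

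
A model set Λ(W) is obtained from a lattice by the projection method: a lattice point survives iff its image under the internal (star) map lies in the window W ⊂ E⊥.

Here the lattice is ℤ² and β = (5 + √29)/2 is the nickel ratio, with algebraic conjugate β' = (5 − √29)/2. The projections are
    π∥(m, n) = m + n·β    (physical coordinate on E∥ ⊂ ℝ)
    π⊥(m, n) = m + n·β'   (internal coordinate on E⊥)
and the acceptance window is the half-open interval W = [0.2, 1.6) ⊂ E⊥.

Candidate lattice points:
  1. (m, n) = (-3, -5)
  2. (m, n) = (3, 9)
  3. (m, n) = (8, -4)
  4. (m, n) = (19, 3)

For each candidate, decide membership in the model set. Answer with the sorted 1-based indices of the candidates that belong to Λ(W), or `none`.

β' = (5−√29)/2 ≈ -0.1926.
candidate 1: (m,n)=(-3,-5) → π∥ = -3-5·β ≈ -28.9629, π⊥ = -3-5·β' ≈ -2.0371 ∉ [0.2, 1.6) ⇒ out
candidate 2: (m,n)=(3,9) → π∥ = 3+9·β ≈ 49.7332, π⊥ = 3+9·β' ≈ 1.2668 ∈ [0.2, 1.6) ⇒ IN Λ
candidate 3: (m,n)=(8,-4) → π∥ = 8-4·β ≈ -12.7703, π⊥ = 8-4·β' ≈ 8.7703 ∉ [0.2, 1.6) ⇒ out
candidate 4: (m,n)=(19,3) → π∥ = 19+3·β ≈ 34.5777, π⊥ = 19+3·β' ≈ 18.4223 ∉ [0.2, 1.6) ⇒ out

2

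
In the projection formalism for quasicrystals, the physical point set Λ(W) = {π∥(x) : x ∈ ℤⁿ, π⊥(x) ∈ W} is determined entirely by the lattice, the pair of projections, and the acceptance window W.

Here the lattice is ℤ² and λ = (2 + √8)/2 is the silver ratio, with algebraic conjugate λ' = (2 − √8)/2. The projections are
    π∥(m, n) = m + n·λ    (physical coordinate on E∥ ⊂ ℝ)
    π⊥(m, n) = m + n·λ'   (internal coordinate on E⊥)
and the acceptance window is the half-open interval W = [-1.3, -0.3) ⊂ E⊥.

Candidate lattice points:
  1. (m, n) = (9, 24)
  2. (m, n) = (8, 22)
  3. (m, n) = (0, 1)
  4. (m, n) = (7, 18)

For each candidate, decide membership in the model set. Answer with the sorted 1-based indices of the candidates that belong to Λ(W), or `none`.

Compute λ' = (2−√8)/2 = -0.41421, so π⊥(m,n) = m -0.41421·n.
#1 (9,24): internal coord 9 + (24)·λ' = -0.94113; -0.94113 ∈ [-1.3, -0.3) → IN Λ
#2 (8,22): internal coord 8 + (22)·λ' = -1.11270; -1.11270 ∈ [-1.3, -0.3) → IN Λ
#3 (0,1): internal coord 0 + (1)·λ' = -0.41421; -0.41421 ∈ [-1.3, -0.3) → IN Λ
#4 (7,18): internal coord 7 + (18)·λ' = -0.45584; -0.45584 ∈ [-1.3, -0.3) → IN Λ

1, 2, 3, 4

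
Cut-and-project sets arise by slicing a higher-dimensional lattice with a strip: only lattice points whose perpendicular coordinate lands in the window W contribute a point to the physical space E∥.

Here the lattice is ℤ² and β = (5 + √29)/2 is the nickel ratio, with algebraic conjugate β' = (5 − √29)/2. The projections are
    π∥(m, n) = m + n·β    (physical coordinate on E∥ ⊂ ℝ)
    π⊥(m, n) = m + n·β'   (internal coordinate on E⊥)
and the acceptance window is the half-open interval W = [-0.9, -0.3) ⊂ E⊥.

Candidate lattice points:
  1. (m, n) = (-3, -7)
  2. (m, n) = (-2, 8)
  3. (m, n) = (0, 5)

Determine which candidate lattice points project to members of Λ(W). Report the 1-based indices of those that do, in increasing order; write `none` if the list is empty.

none

Compute β' = (5−√29)/2 = -0.192582, so π⊥(m,n) = m -0.192582·n.
#1 (-3,-7): internal coord -3 + (-7)·β' = -1.651923; -1.651923 ∉ [-0.9, -0.3) → out
#2 (-2,8): internal coord -2 + (8)·β' = -3.540659; -3.540659 ∉ [-0.9, -0.3) → out
#3 (0,5): internal coord 0 + (5)·β' = -0.962912; -0.962912 ∉ [-0.9, -0.3) → out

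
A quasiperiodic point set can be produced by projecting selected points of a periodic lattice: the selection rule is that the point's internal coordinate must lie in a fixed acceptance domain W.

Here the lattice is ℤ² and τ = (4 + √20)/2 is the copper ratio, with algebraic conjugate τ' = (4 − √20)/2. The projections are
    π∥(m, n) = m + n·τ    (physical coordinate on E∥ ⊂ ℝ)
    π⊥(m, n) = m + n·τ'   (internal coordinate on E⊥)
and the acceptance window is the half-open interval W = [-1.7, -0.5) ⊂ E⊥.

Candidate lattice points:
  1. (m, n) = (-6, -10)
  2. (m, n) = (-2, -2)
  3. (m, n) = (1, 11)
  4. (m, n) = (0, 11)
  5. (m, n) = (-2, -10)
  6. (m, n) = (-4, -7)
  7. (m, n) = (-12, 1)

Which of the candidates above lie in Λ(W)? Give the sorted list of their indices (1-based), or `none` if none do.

2, 3

τ' = (4−√20)/2 ≈ -0.23607.
#1 (-6,-10): internal coord -6 + (-10)·τ' = -3.63932; -3.63932 ∉ [-1.7, -0.5) → out
#2 (-2,-2): internal coord -2 + (-2)·τ' = -1.52786; -1.52786 ∈ [-1.7, -0.5) → IN Λ
#3 (1,11): internal coord 1 + (11)·τ' = -1.59675; -1.59675 ∈ [-1.7, -0.5) → IN Λ
#4 (0,11): internal coord 0 + (11)·τ' = -2.59675; -2.59675 ∉ [-1.7, -0.5) → out
#5 (-2,-10): internal coord -2 + (-10)·τ' = +0.36068; +0.36068 ∉ [-1.7, -0.5) → out
#6 (-4,-7): internal coord -4 + (-7)·τ' = -2.34752; -2.34752 ∉ [-1.7, -0.5) → out
#7 (-12,1): internal coord -12 + (1)·τ' = -12.23607; -12.23607 ∉ [-1.7, -0.5) → out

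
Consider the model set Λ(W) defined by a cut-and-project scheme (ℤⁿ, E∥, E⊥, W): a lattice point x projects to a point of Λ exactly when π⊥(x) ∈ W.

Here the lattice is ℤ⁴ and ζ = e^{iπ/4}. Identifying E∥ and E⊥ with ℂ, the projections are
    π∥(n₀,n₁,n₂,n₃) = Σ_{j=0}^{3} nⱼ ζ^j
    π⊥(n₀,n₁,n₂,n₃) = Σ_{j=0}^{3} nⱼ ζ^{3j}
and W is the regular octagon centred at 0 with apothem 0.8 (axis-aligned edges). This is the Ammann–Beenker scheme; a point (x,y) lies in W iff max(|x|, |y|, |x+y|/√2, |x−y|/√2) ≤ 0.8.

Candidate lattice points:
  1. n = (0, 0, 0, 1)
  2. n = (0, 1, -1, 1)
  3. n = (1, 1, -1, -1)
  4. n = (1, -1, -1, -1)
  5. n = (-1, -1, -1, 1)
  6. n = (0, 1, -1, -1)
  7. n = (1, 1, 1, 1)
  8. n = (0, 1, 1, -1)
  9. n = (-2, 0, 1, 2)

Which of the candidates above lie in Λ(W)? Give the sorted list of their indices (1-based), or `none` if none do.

Internal map: ζ^{3j} for j=0..3 gives (1,0), (−√2/2,√2/2), (0,−1), (√2/2,√2/2).
#1 (0, 0, 0, 1): internal (0.7071, 0.7071); octagon support 1.0000 vs apothem 0.8 → ∉ W
#2 (0, 1, -1, 1): internal (0.0000, 2.4142); octagon support 2.4142 vs apothem 0.8 → ∉ W
#3 (1, 1, -1, -1): internal (-0.4142, 1.0000); octagon support 1.0000 vs apothem 0.8 → ∉ W
#4 (1, -1, -1, -1): internal (1.0000, -0.4142); octagon support 1.0000 vs apothem 0.8 → ∉ W
#5 (-1, -1, -1, 1): internal (0.4142, 1.0000); octagon support 1.0000 vs apothem 0.8 → ∉ W
#6 (0, 1, -1, -1): internal (-1.4142, 1.0000); octagon support 1.7071 vs apothem 0.8 → ∉ W
#7 (1, 1, 1, 1): internal (1.0000, 0.4142); octagon support 1.0000 vs apothem 0.8 → ∉ W
#8 (0, 1, 1, -1): internal (-1.4142, -1.0000); octagon support 1.7071 vs apothem 0.8 → ∉ W
#9 (-2, 0, 1, 2): internal (-0.5858, 0.4142); octagon support 0.7071 vs apothem 0.8 → ∈ W

9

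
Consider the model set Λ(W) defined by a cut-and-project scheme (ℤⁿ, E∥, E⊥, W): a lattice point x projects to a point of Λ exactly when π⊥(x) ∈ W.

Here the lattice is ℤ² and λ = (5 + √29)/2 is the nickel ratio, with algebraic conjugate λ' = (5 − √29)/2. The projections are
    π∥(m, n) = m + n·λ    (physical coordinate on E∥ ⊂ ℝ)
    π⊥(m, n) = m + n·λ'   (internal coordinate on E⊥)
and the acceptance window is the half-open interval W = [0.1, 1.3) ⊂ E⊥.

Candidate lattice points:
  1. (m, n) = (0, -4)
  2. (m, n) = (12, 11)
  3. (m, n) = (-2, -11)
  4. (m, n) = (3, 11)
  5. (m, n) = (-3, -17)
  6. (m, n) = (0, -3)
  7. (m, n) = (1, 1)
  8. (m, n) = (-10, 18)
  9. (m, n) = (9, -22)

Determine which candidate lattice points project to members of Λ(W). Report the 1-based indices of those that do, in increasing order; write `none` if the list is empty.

1, 3, 4, 5, 6, 7

λ' = (5−√29)/2 ≈ -0.19258.
candidate 1: (m,n)=(0,-4) → π∥ = 0-4·λ ≈ -20.77033, π⊥ = 0-4·λ' ≈ 0.77033 ∈ [0.1, 1.3) ⇒ IN Λ
candidate 2: (m,n)=(12,11) → π∥ = 12+11·λ ≈ 69.11841, π⊥ = 12+11·λ' ≈ 9.88159 ∉ [0.1, 1.3) ⇒ out
candidate 3: (m,n)=(-2,-11) → π∥ = -2-11·λ ≈ -59.11841, π⊥ = -2-11·λ' ≈ 0.11841 ∈ [0.1, 1.3) ⇒ IN Λ
candidate 4: (m,n)=(3,11) → π∥ = 3+11·λ ≈ 60.11841, π⊥ = 3+11·λ' ≈ 0.88159 ∈ [0.1, 1.3) ⇒ IN Λ
candidate 5: (m,n)=(-3,-17) → π∥ = -3-17·λ ≈ -91.27390, π⊥ = -3-17·λ' ≈ 0.27390 ∈ [0.1, 1.3) ⇒ IN Λ
candidate 6: (m,n)=(0,-3) → π∥ = 0-3·λ ≈ -15.57775, π⊥ = 0-3·λ' ≈ 0.57775 ∈ [0.1, 1.3) ⇒ IN Λ
candidate 7: (m,n)=(1,1) → π∥ = 1+1·λ ≈ 6.19258, π⊥ = 1+1·λ' ≈ 0.80742 ∈ [0.1, 1.3) ⇒ IN Λ
candidate 8: (m,n)=(-10,18) → π∥ = -10+18·λ ≈ 83.46648, π⊥ = -10+18·λ' ≈ -13.46648 ∉ [0.1, 1.3) ⇒ out
candidate 9: (m,n)=(9,-22) → π∥ = 9-22·λ ≈ -105.23681, π⊥ = 9-22·λ' ≈ 13.23681 ∉ [0.1, 1.3) ⇒ out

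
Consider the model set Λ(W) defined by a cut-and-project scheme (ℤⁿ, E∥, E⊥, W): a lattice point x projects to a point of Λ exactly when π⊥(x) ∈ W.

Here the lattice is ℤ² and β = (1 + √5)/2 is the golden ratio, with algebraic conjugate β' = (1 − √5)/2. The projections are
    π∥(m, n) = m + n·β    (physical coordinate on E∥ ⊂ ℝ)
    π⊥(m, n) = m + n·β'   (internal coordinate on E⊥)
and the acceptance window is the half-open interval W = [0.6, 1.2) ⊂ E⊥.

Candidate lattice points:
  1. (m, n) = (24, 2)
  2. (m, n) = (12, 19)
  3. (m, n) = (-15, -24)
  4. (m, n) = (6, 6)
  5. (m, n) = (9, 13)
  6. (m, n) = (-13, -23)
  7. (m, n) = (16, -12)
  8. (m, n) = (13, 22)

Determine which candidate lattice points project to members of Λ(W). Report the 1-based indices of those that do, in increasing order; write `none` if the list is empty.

5

β' = (1−√5)/2 ≈ -0.61803.
candidate 1: (m,n)=(24,2) → π∥ = 24+2·β ≈ 27.23607, π⊥ = 24+2·β' ≈ 22.76393 ∉ [0.6, 1.2) ⇒ out
candidate 2: (m,n)=(12,19) → π∥ = 12+19·β ≈ 42.74265, π⊥ = 12+19·β' ≈ 0.25735 ∉ [0.6, 1.2) ⇒ out
candidate 3: (m,n)=(-15,-24) → π∥ = -15-24·β ≈ -53.83282, π⊥ = -15-24·β' ≈ -0.16718 ∉ [0.6, 1.2) ⇒ out
candidate 4: (m,n)=(6,6) → π∥ = 6+6·β ≈ 15.70820, π⊥ = 6+6·β' ≈ 2.29180 ∉ [0.6, 1.2) ⇒ out
candidate 5: (m,n)=(9,13) → π∥ = 9+13·β ≈ 30.03444, π⊥ = 9+13·β' ≈ 0.96556 ∈ [0.6, 1.2) ⇒ IN Λ
candidate 6: (m,n)=(-13,-23) → π∥ = -13-23·β ≈ -50.21478, π⊥ = -13-23·β' ≈ 1.21478 ∉ [0.6, 1.2) ⇒ out
candidate 7: (m,n)=(16,-12) → π∥ = 16-12·β ≈ -3.41641, π⊥ = 16-12·β' ≈ 23.41641 ∉ [0.6, 1.2) ⇒ out
candidate 8: (m,n)=(13,22) → π∥ = 13+22·β ≈ 48.59675, π⊥ = 13+22·β' ≈ -0.59675 ∉ [0.6, 1.2) ⇒ out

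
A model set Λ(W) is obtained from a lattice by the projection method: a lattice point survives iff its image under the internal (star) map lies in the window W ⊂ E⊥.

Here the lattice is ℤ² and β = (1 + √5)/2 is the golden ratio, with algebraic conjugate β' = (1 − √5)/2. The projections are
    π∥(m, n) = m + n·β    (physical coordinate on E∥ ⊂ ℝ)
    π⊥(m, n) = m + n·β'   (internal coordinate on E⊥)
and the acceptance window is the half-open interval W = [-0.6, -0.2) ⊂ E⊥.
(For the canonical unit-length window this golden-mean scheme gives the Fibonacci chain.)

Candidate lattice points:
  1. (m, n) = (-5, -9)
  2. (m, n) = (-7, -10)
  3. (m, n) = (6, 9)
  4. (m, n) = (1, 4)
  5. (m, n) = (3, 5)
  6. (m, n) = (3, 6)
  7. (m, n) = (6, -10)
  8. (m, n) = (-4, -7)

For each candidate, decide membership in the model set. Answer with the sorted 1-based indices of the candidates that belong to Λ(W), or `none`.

none

Compute β' = (1−√5)/2 = -0.61803, so π⊥(m,n) = m -0.61803·n.
#1 (-5,-9): internal coord -5 + (-9)·β' = +0.56231; +0.56231 ∉ [-0.6, -0.2) → out
#2 (-7,-10): internal coord -7 + (-10)·β' = -0.81966; -0.81966 ∉ [-0.6, -0.2) → out
#3 (6,9): internal coord 6 + (9)·β' = +0.43769; +0.43769 ∉ [-0.6, -0.2) → out
#4 (1,4): internal coord 1 + (4)·β' = -1.47214; -1.47214 ∉ [-0.6, -0.2) → out
#5 (3,5): internal coord 3 + (5)·β' = -0.09017; -0.09017 ∉ [-0.6, -0.2) → out
#6 (3,6): internal coord 3 + (6)·β' = -0.70820; -0.70820 ∉ [-0.6, -0.2) → out
#7 (6,-10): internal coord 6 + (-10)·β' = +12.18034; +12.18034 ∉ [-0.6, -0.2) → out
#8 (-4,-7): internal coord -4 + (-7)·β' = +0.32624; +0.32624 ∉ [-0.6, -0.2) → out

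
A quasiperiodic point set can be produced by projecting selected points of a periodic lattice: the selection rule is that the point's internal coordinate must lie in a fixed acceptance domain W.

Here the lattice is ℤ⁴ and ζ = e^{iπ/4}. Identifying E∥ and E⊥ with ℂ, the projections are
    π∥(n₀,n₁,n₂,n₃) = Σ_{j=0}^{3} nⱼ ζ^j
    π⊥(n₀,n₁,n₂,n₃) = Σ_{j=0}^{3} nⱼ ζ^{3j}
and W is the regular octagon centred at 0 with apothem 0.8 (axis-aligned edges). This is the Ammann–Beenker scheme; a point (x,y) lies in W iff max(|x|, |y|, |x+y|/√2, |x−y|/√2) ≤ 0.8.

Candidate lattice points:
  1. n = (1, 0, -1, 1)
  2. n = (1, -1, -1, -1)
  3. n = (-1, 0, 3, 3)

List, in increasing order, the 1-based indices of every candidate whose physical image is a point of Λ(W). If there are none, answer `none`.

π⊥(n) = n₀ + n₁ζ³ + n₂ζ⁶ + n₃ζ⁹ where ζ = e^{iπ/4}.
#1 (1, 0, -1, 1): internal (1.7071, 1.7071); octagon support 2.4142 vs apothem 0.8 → ∉ W
#2 (1, -1, -1, -1): internal (1.0000, -0.4142); octagon support 1.0000 vs apothem 0.8 → ∉ W
#3 (-1, 0, 3, 3): internal (1.1213, -0.8787); octagon support 1.4142 vs apothem 0.8 → ∉ W

none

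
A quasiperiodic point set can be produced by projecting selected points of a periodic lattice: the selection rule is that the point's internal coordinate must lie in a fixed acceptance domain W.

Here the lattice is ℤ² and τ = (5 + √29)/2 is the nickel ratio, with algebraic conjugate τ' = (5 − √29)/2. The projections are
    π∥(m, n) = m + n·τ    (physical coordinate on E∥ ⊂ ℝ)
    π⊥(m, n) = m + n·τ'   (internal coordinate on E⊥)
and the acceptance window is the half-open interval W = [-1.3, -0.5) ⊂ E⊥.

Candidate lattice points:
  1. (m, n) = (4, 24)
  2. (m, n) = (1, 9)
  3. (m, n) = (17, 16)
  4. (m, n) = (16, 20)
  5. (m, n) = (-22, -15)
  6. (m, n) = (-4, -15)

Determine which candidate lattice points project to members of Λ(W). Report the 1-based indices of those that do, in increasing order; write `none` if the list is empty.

τ' = (5−√29)/2 ≈ -0.19258.
candidate 1: (m,n)=(4,24) → π∥ = 4+24·τ ≈ 128.62198, π⊥ = 4+24·τ' ≈ -0.62198 ∈ [-1.3, -0.5) ⇒ IN Λ
candidate 2: (m,n)=(1,9) → π∥ = 1+9·τ ≈ 47.73324, π⊥ = 1+9·τ' ≈ -0.73324 ∈ [-1.3, -0.5) ⇒ IN Λ
candidate 3: (m,n)=(17,16) → π∥ = 17+16·τ ≈ 100.08132, π⊥ = 17+16·τ' ≈ 13.91868 ∉ [-1.3, -0.5) ⇒ out
candidate 4: (m,n)=(16,20) → π∥ = 16+20·τ ≈ 119.85165, π⊥ = 16+20·τ' ≈ 12.14835 ∉ [-1.3, -0.5) ⇒ out
candidate 5: (m,n)=(-22,-15) → π∥ = -22-15·τ ≈ -99.88874, π⊥ = -22-15·τ' ≈ -19.11126 ∉ [-1.3, -0.5) ⇒ out
candidate 6: (m,n)=(-4,-15) → π∥ = -4-15·τ ≈ -81.88874, π⊥ = -4-15·τ' ≈ -1.11126 ∈ [-1.3, -0.5) ⇒ IN Λ

1, 2, 6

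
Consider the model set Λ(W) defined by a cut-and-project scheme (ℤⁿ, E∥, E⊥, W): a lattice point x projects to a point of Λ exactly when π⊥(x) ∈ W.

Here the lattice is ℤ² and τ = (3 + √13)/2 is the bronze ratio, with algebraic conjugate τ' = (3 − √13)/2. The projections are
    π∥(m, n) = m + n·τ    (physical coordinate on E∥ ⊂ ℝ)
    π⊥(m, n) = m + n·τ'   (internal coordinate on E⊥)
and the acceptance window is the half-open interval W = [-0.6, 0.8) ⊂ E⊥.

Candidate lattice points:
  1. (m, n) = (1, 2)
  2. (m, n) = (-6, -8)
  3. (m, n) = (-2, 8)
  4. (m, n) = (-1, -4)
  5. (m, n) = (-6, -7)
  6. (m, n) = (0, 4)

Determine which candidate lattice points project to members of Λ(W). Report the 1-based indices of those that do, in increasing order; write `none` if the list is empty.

Compute τ' = (3−√13)/2 = -0.3028, so π⊥(m,n) = m -0.3028·n.
[1] lift (1,2): star map gives 0.3944; window check -0.6 ≤ 0.3944 < 0.8 is true → IN Λ
[2] lift (-6,-8): star map gives -3.5778; window check -0.6 ≤ -3.5778 < 0.8 is false → out
[3] lift (-2,8): star map gives -4.4222; window check -0.6 ≤ -4.4222 < 0.8 is false → out
[4] lift (-1,-4): star map gives 0.2111; window check -0.6 ≤ 0.2111 < 0.8 is true → IN Λ
[5] lift (-6,-7): star map gives -3.8806; window check -0.6 ≤ -3.8806 < 0.8 is false → out
[6] lift (0,4): star map gives -1.2111; window check -0.6 ≤ -1.2111 < 0.8 is false → out

1, 4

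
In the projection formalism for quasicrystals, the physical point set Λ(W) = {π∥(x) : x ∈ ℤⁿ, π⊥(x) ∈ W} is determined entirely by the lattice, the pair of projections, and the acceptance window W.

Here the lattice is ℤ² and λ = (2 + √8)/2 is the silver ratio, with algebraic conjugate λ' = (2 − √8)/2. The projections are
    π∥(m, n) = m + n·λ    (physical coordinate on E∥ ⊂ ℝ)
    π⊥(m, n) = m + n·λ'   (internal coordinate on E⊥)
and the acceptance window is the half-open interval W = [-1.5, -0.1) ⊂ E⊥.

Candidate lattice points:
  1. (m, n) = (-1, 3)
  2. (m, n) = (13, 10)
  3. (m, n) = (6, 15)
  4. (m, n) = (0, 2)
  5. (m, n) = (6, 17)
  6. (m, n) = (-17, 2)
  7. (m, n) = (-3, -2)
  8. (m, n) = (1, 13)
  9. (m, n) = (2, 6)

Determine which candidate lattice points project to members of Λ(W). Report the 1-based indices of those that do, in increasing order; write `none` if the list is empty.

Numerically λ ≈ 2.414214 and λ' = −1/λ ≈ -0.414214.
candidate 1: (m,n)=(-1,3) → π∥ = -1+3·λ ≈ 6.242641, π⊥ = -1+3·λ' ≈ -2.242641 ∉ [-1.5, -0.1) ⇒ out
candidate 2: (m,n)=(13,10) → π∥ = 13+10·λ ≈ 37.142136, π⊥ = 13+10·λ' ≈ 8.857864 ∉ [-1.5, -0.1) ⇒ out
candidate 3: (m,n)=(6,15) → π∥ = 6+15·λ ≈ 42.213203, π⊥ = 6+15·λ' ≈ -0.213203 ∈ [-1.5, -0.1) ⇒ IN Λ
candidate 4: (m,n)=(0,2) → π∥ = 0+2·λ ≈ 4.828427, π⊥ = 0+2·λ' ≈ -0.828427 ∈ [-1.5, -0.1) ⇒ IN Λ
candidate 5: (m,n)=(6,17) → π∥ = 6+17·λ ≈ 47.041631, π⊥ = 6+17·λ' ≈ -1.041631 ∈ [-1.5, -0.1) ⇒ IN Λ
candidate 6: (m,n)=(-17,2) → π∥ = -17+2·λ ≈ -12.171573, π⊥ = -17+2·λ' ≈ -17.828427 ∉ [-1.5, -0.1) ⇒ out
candidate 7: (m,n)=(-3,-2) → π∥ = -3-2·λ ≈ -7.828427, π⊥ = -3-2·λ' ≈ -2.171573 ∉ [-1.5, -0.1) ⇒ out
candidate 8: (m,n)=(1,13) → π∥ = 1+13·λ ≈ 32.384776, π⊥ = 1+13·λ' ≈ -4.384776 ∉ [-1.5, -0.1) ⇒ out
candidate 9: (m,n)=(2,6) → π∥ = 2+6·λ ≈ 16.485281, π⊥ = 2+6·λ' ≈ -0.485281 ∈ [-1.5, -0.1) ⇒ IN Λ

3, 4, 5, 9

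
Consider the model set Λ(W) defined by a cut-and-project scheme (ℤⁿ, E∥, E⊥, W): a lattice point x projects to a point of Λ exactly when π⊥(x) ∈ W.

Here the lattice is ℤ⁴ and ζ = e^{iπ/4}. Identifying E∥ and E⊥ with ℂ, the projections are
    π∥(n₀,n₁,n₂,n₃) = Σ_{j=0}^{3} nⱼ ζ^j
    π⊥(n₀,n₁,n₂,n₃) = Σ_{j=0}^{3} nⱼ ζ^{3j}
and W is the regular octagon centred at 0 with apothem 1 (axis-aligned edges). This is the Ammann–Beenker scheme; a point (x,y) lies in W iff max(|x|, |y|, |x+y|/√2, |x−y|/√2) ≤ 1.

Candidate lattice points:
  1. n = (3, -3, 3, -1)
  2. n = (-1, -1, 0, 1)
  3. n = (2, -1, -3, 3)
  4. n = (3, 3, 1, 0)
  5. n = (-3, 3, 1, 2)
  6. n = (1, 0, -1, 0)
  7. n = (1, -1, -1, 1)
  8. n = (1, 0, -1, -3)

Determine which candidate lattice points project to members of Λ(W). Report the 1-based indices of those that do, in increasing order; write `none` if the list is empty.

π⊥(n) = n₀ + n₁ζ³ + n₂ζ⁶ + n₃ζ⁹ where ζ = e^{iπ/4}.
#1 (3, -3, 3, -1): internal (4.4142, -5.8284); octagon support 7.2426 vs apothem 1 → ∉ W
#2 (-1, -1, 0, 1): internal (0.4142, 0.0000); octagon support 0.4142 vs apothem 1 → ∈ W
#3 (2, -1, -3, 3): internal (4.8284, 4.4142); octagon support 6.5355 vs apothem 1 → ∉ W
#4 (3, 3, 1, 0): internal (0.8787, 1.1213); octagon support 1.4142 vs apothem 1 → ∉ W
#5 (-3, 3, 1, 2): internal (-3.7071, 2.5355); octagon support 4.4142 vs apothem 1 → ∉ W
#6 (1, 0, -1, 0): internal (1.0000, 1.0000); octagon support 1.4142 vs apothem 1 → ∉ W
#7 (1, -1, -1, 1): internal (2.4142, 1.0000); octagon support 2.4142 vs apothem 1 → ∉ W
#8 (1, 0, -1, -3): internal (-1.1213, -1.1213); octagon support 1.5858 vs apothem 1 → ∉ W

2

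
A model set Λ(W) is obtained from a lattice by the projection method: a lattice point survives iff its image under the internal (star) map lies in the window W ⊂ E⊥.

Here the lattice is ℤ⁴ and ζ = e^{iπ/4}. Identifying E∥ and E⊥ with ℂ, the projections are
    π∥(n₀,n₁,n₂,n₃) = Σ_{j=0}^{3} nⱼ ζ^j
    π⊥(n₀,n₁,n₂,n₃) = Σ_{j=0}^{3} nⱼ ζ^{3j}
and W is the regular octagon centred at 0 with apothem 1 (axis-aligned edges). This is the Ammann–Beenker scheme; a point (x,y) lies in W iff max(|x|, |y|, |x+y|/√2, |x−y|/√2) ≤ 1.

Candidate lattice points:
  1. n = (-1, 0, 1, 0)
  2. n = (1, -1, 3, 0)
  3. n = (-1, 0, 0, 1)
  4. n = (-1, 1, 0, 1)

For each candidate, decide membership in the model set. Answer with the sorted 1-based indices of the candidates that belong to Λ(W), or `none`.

Internal map: ζ^{3j} for j=0..3 gives (1,0), (−√2/2,√2/2), (0,−1), (√2/2,√2/2).
#1 (-1, 0, 1, 0): internal (-1.000000, -1.000000); octagon support 1.414214 vs apothem 1 → ∉ W
#2 (1, -1, 3, 0): internal (1.707107, -3.707107); octagon support 3.828427 vs apothem 1 → ∉ W
#3 (-1, 0, 0, 1): internal (-0.292893, 0.707107); octagon support 0.707107 vs apothem 1 → ∈ W
#4 (-1, 1, 0, 1): internal (-1.000000, 1.414214); octagon support 1.707107 vs apothem 1 → ∉ W

3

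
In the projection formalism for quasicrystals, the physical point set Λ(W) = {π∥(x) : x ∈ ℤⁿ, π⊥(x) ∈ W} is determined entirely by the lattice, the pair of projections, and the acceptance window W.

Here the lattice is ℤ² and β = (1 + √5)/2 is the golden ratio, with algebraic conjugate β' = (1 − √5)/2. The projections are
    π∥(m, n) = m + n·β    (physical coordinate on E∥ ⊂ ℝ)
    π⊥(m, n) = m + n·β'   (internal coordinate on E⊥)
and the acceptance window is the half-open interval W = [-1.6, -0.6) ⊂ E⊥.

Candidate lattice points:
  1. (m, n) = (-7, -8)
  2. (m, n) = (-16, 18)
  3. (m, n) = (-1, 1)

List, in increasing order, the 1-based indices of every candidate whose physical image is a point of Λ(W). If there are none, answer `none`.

Numerically β ≈ 1.61803 and β' = −1/β ≈ -0.61803.
candidate 1: (m,n)=(-7,-8) → π∥ = -7-8·β ≈ -19.94427, π⊥ = -7-8·β' ≈ -2.05573 ∉ [-1.6, -0.6) ⇒ out
candidate 2: (m,n)=(-16,18) → π∥ = -16+18·β ≈ 13.12461, π⊥ = -16+18·β' ≈ -27.12461 ∉ [-1.6, -0.6) ⇒ out
candidate 3: (m,n)=(-1,1) → π∥ = -1+1·β ≈ 0.61803, π⊥ = -1+1·β' ≈ -1.61803 ∉ [-1.6, -0.6) ⇒ out

none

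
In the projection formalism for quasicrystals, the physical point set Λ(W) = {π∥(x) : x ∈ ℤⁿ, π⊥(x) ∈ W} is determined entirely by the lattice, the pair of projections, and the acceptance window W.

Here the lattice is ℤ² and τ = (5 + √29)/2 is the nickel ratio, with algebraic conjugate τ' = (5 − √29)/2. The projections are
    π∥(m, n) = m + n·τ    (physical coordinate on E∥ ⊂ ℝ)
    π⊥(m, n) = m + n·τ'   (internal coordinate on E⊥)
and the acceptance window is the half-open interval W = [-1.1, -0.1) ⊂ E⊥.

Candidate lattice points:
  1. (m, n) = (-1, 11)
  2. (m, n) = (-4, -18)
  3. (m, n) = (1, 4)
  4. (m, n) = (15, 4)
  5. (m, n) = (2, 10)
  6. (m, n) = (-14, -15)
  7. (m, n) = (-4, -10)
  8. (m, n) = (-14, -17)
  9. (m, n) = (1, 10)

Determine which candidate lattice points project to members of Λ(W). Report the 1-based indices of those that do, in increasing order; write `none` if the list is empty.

2, 9

Compute τ' = (5−√29)/2 = -0.192582, so π⊥(m,n) = m -0.192582·n.
candidate 1: (m,n)=(-1,11) → π∥ = -1+11·τ ≈ 56.118406, π⊥ = -1+11·τ' ≈ -3.118406 ∉ [-1.1, -0.1) ⇒ out
candidate 2: (m,n)=(-4,-18) → π∥ = -4-18·τ ≈ -97.466483, π⊥ = -4-18·τ' ≈ -0.533517 ∈ [-1.1, -0.1) ⇒ IN Λ
candidate 3: (m,n)=(1,4) → π∥ = 1+4·τ ≈ 21.770330, π⊥ = 1+4·τ' ≈ 0.229670 ∉ [-1.1, -0.1) ⇒ out
candidate 4: (m,n)=(15,4) → π∥ = 15+4·τ ≈ 35.770330, π⊥ = 15+4·τ' ≈ 14.229670 ∉ [-1.1, -0.1) ⇒ out
candidate 5: (m,n)=(2,10) → π∥ = 2+10·τ ≈ 53.925824, π⊥ = 2+10·τ' ≈ 0.074176 ∉ [-1.1, -0.1) ⇒ out
candidate 6: (m,n)=(-14,-15) → π∥ = -14-15·τ ≈ -91.888736, π⊥ = -14-15·τ' ≈ -11.111264 ∉ [-1.1, -0.1) ⇒ out
candidate 7: (m,n)=(-4,-10) → π∥ = -4-10·τ ≈ -55.925824, π⊥ = -4-10·τ' ≈ -2.074176 ∉ [-1.1, -0.1) ⇒ out
candidate 8: (m,n)=(-14,-17) → π∥ = -14-17·τ ≈ -102.273901, π⊥ = -14-17·τ' ≈ -10.726099 ∉ [-1.1, -0.1) ⇒ out
candidate 9: (m,n)=(1,10) → π∥ = 1+10·τ ≈ 52.925824, π⊥ = 1+10·τ' ≈ -0.925824 ∈ [-1.1, -0.1) ⇒ IN Λ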